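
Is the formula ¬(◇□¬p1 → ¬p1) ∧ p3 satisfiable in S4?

1. ¬(◇□¬p1 → ¬p1) ∧ p3, 0
2. ¬(◇□¬p1 → ¬p1), 0
3. p3, 0
4. ◇□¬p1, 0
5. p1, 0
6. □¬p1, 1
7. ¬p1, 1
Accessibility: 0R0, 0R1, 1R1

Yes, satisfiable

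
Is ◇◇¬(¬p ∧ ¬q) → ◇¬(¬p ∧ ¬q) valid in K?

Tableau for the negation ¬(◇◇¬(¬p ∧ ¬q) → ◇¬(¬p ∧ ¬q)):
1. ¬(◇◇¬(¬p ∧ ¬q) → ◇¬(¬p ∧ ¬q)), u
2. ◇◇¬(¬p ∧ ¬q), u
3. ¬◇¬(¬p ∧ ¬q), u
4. ◇¬(¬p ∧ ¬q), v
5. ¬p ∧ ¬q, v
6. ¬p, v
7. ¬q, v
8. ¬(¬p ∧ ¬q), w
9. q, w
Accessibility: uRv, vRw
The negation has an open branch (countermodel exists).

Invalid (countermodel exists)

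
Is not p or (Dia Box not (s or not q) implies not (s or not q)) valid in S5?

Tableau for the negation not (not p or (Dia Box not (s or not q) implies not (s or not q))):
1. not (not p or (Dia Box not (s or not q) implies not (s or not q))), u
2. p, u   [neg-or-rule on 1]
3. not (Dia Box not (s or not q) implies not (s or not q)), u   [neg-or-rule on 1]
4. Dia Box not (s or not q), u   [neg-implies-rule on 3]
5. s or not q, u   [neg-implies-rule on 3]
6. not q, u   [or-rule on 5 (branches; this branch)]
7. Box not (s or not q), v   [Dia-rule on 4: fresh world v, uRv]
8. not (s or not q), u   [Box-rule on 7 via vRu]
9. not s, u   [neg-or-rule on 8]
10. q, u   [neg-or-rule on 8]
Accessibility: uRu, uRv, vRu, vRv
Branch closes: q and not q both at u.
All branches of the negation close; one closing branch shown above.

Valid in S5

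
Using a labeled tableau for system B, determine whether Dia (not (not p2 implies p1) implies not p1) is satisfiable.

Yes, satisfiable

1. Dia (not (not p2 implies p1) implies not p1), w0
2. not (not p2 implies p1) implies not p1, w1
3. not p1, w1
Accessibility: w0Rw0, w0Rw1, w1Rw0, w1Rw1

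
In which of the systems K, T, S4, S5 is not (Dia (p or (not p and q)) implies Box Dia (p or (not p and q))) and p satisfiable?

S4-tableau for the formula:
1. not (Dia (p or (not p and q)) implies Box Dia (p or (not p and q))) and p, u
2. not (Dia (p or (not p and q)) implies Box Dia (p or (not p and q))), u
3. p, u
4. Dia (p or (not p and q)), u
5. not Box Dia (p or (not p and q)), u
6. p or (not p and q), v
7. not p and q, v
8. not p, v
9. q, v
10. not Dia (p or (not p and q)), w
11. not (p or (not p and q)), w
12. not p, w
13. not (not p and q), w
14. not q, w
Accessibility: uRu, uRv, uRw, vRv, wRw
Complete open branch: satisfiable in S4, hence also in K, T (this S4-model is also a K-model and a T-model).
S5-tableau for the formula:
1. not (Dia (p or (not p and q)) implies Box Dia (p or (not p and q))) and p, u
2. not (Dia (p or (not p and q)) implies Box Dia (p or (not p and q))), u
3. p, u
4. Dia (p or (not p and q)), u
5. not Box Dia (p or (not p and q)), u
6. p or (not p and q), v
7. not p and q, v
8. not p, v
9. q, v
10. not Dia (p or (not p and q)), w
11. not (p or (not p and q)), u
12. not p, u
13. not (not p and q), u
Accessibility: uRu, uRv, uRw, vRu, vRv, vRw, wRu, wRv, wRw
Branch closes: p and not p both at u.
Every branch closes (one shown): unsatisfiable in S5.

K, T, S4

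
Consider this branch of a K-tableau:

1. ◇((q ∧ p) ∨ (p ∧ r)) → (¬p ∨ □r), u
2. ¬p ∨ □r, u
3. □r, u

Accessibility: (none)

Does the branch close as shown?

There is no literal clash: for every atom and world, at most one sign appears.

No, open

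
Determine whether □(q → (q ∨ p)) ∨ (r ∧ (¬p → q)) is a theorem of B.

Tableau for the negation ¬(□(q → (q ∨ p)) ∨ (r ∧ (¬p → q))):
1. ¬(□(q → (q ∨ p)) ∨ (r ∧ (¬p → q))), 0
2. ¬□(q → (q ∨ p)), 0
3. ¬(r ∧ (¬p → q)), 0
4. ¬(¬p → q), 0
5. ¬p, 0
6. ¬q, 0
7. ¬(q → (q ∨ p)), 1
8. q, 1
9. ¬(q ∨ p), 1
10. ¬q, 1
11. ¬p, 1
Accessibility: 0R0, 0R1, 1R0, 1R1
Branch closes: q and ¬q both at 1.
All branches of the negation close; one closing branch shown above.

Yes, valid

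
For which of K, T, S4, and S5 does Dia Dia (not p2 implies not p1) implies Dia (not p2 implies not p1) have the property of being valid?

T-tableau for the negation not (Dia Dia (not p2 implies not p1) implies Dia (not p2 implies not p1)):
1. not (Dia Dia (not p2 implies not p1) implies Dia (not p2 implies not p1)), u
2. Dia Dia (not p2 implies not p1), u   [neg-implies-rule on 1]
3. not Dia (not p2 implies not p1), u   [neg-implies-rule on 1]
4. not (not p2 implies not p1), u   [neg-Dia-rule on 3 via uRu]
5. not p2, u   [neg-implies-rule on 4]
6. p1, u   [neg-implies-rule on 4]
7. Dia (not p2 implies not p1), v   [Dia-rule on 2: fresh world v, uRv]
8. not (not p2 implies not p1), v   [neg-Dia-rule on 3 via uRv]
9. not p2, v   [neg-implies-rule on 8]
10. p1, v   [neg-implies-rule on 8]
11. not p2 implies not p1, w   [Dia-rule on 7: fresh world w, vRw]
12. not p1, w   [implies-rule on 11 (branches; this branch)]
Accessibility: uRu, uRv, vRv, vRw, wRw
Complete open branch: countermodel on a T-frame, so not valid in T, nor in K (the same frame is also a K-frame).
S4-tableau for the negation not (Dia Dia (not p2 implies not p1) implies Dia (not p2 implies not p1)):
1. not (Dia Dia (not p2 implies not p1) implies Dia (not p2 implies not p1)), u
2. Dia Dia (not p2 implies not p1), u   [neg-implies-rule on 1]
3. not Dia (not p2 implies not p1), u   [neg-implies-rule on 1]
4. not (not p2 implies not p1), u   [neg-Dia-rule on 3 via uRu]
5. not p2, u   [neg-implies-rule on 4]
6. p1, u   [neg-implies-rule on 4]
7. Dia (not p2 implies not p1), v   [Dia-rule on 2: fresh world v, uRv]
8. not (not p2 implies not p1), v   [neg-Dia-rule on 3 via uRv]
9. not p2, v   [neg-implies-rule on 8]
10. p1, v   [neg-implies-rule on 8]
11. not p2 implies not p1, w   [Dia-rule on 7: fresh world w, vRw]
12. not (not p2 implies not p1), w   [neg-Dia-rule on 3 via uRw]
13. not p2, w   [neg-implies-rule on 12]
14. p1, w   [neg-implies-rule on 12]
15. not p1, w   [implies-rule on 11 (branches; this branch)]
Accessibility: uRu, uRv, uRw, vRv, vRw, wRw
Branch closes: p1 and not p1 both at w.
Every branch closes (one shown): valid in S4, hence also in S5 (every theorem of S4 is a theorem of S5).

S4, S5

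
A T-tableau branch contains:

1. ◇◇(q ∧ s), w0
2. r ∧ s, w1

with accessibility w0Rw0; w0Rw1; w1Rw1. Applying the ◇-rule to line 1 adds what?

a fresh world w2 with w0Rw2, and ◇(q ∧ s) at w2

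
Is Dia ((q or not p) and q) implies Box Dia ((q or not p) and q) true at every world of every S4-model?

Not valid

Tableau for the negation not (Dia ((q or not p) and q) implies Box Dia ((q or not p) and q)):
1. not (Dia ((q or not p) and q) implies Box Dia ((q or not p) and q)), w0
2. Dia ((q or not p) and q), w0
3. not Box Dia ((q or not p) and q), w0
4. (q or not p) and q, w1
5. q or not p, w1
6. q, w1
7. not p, w1
8. not Dia ((q or not p) and q), w2
9. not ((q or not p) and q), w2
10. not q, w2
Accessibility: w0Rw0, w0Rw1, w0Rw2, w1Rw1, w2Rw2
The negation has an open branch (countermodel exists).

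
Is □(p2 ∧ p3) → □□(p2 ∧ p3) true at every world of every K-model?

Tableau for the negation ¬(□(p2 ∧ p3) → □□(p2 ∧ p3)):
1. ¬(□(p2 ∧ p3) → □□(p2 ∧ p3)), w0
2. □(p2 ∧ p3), w0
3. ¬□□(p2 ∧ p3), w0
4. ¬□(p2 ∧ p3), w1
5. p2 ∧ p3, w1
6. p2, w1
7. p3, w1
8. ¬(p2 ∧ p3), w2
9. ¬p3, w2
Accessibility: w0Rw1, w1Rw2
The negation has an open branch (countermodel exists).

Invalid (countermodel exists)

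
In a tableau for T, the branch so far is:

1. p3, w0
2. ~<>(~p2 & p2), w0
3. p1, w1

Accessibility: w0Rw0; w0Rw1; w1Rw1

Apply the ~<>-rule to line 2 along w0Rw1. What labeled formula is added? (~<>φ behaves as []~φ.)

~<>φ behaves as []~φ: propagate the negated body to each accessible world.

~(~p2 & p2), w1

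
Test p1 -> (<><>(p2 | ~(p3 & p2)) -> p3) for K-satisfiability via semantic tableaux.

Satisfiable (open branch found)

1. p1 -> (<><>(p2 | ~(p3 & p2)) -> p3), 0
2. <><>(p2 | ~(p3 & p2)) -> p3, 0
3. p3, 0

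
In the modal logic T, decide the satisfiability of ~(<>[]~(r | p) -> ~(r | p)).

1. ~(<>[]~(r | p) -> ~(r | p)), 0
2. <>[]~(r | p), 0   [~->-rule on 1]
3. r | p, 0   [~->-rule on 1]
4. p, 0   [|-rule on 3 (branches; this branch)]
5. []~(r | p), 1   [<>-rule on 2: fresh world 1, 0R1]
6. ~(r | p), 1   [[]-rule on 5 via 1R1]
7. ~r, 1   [~|-rule on 6]
8. ~p, 1   [~|-rule on 6]
Accessibility: 0R0, 0R1, 1R1

Satisfiable (open branch found)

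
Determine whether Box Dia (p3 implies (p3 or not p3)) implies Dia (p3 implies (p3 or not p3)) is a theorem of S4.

Tableau for the negation not (Box Dia (p3 implies (p3 or not p3)) implies Dia (p3 implies (p3 or not p3))):
1. not (Box Dia (p3 implies (p3 or not p3)) implies Dia (p3 implies (p3 or not p3))), u
2. Box Dia (p3 implies (p3 or not p3)), u
3. not Dia (p3 implies (p3 or not p3)), u
4. Dia (p3 implies (p3 or not p3)), u
5. not (p3 implies (p3 or not p3)), u
6. p3, u
7. not (p3 or not p3), u
8. not p3, u
Accessibility: uRu
Branch closes: p3 and not p3 both at u.
Every branch of the negation's tableau closes; the branch above is one of them.

Yes, valid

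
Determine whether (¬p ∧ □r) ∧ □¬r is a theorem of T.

Tableau for the negation ¬((¬p ∧ □r) ∧ □¬r):
1. ¬((¬p ∧ □r) ∧ □¬r), u
2. ¬□¬r, u
3. r, v
Accessibility: uRu, uRv, vRv
The negation has an open branch (countermodel exists).

Invalid (countermodel exists)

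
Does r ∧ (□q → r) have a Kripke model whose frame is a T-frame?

Satisfiable (open branch found)

1. r ∧ (□q → r), u
2. r, u
3. □q → r, u
Accessibility: uRu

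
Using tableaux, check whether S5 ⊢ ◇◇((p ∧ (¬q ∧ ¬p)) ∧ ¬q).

Not valid

Tableau for the negation ¬◇◇((p ∧ (¬q ∧ ¬p)) ∧ ¬q):
1. ¬◇◇((p ∧ (¬q ∧ ¬p)) ∧ ¬q), w0
2. ¬◇((p ∧ (¬q ∧ ¬p)) ∧ ¬q), w0
3. ¬((p ∧ (¬q ∧ ¬p)) ∧ ¬q), w0
4. q, w0
Accessibility: w0Rw0
The negation has an open branch (countermodel exists).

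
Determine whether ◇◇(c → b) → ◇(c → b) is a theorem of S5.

Valid

Tableau for the negation ¬(◇◇(c → b) → ◇(c → b)):
1. ¬(◇◇(c → b) → ◇(c → b)), u
2. ◇◇(c → b), u
3. ¬◇(c → b), u
4. ¬(c → b), u
5. c, u
6. ¬b, u
7. ◇(c → b), v
8. ¬(c → b), v
9. c, v
10. ¬b, v
11. c → b, w
12. ¬(c → b), w
13. c, w
14. ¬b, w
15. b, w
Accessibility: uRu, uRv, uRw, vRu, vRv, vRw, wRu, wRv, wRw
Branch closes: b and ¬b both at w.
Every branch of the negation's tableau closes; the branch above is one of them.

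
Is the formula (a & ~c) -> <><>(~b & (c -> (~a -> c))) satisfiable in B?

Satisfiable

1. (a & ~c) -> <><>(~b & (c -> (~a -> c))), 0
2. <><>(~b & (c -> (~a -> c))), 0   [->-rule on 1 (branches; this branch)]
3. <>(~b & (c -> (~a -> c))), 1   [<>-rule on 2: fresh world 1, 0R1]
4. ~b & (c -> (~a -> c)), 2   [<>-rule on 3: fresh world 2, 1R2]
5. ~b, 2   [&-rule on 4]
6. c -> (~a -> c), 2   [&-rule on 4]
7. ~a -> c, 2   [->-rule on 6 (branches; this branch)]
8. c, 2   [->-rule on 7 (branches; this branch)]
Accessibility: 0R0, 0R1, 1R0, 1R1, 1R2, 2R1, 2R2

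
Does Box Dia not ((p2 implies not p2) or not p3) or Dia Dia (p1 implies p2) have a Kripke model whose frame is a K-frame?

1. Box Dia not ((p2 implies not p2) or not p3) or Dia Dia (p1 implies p2), u
2. Dia Dia (p1 implies p2), u
3. Dia (p1 implies p2), v
4. p1 implies p2, w
5. p2, w
Accessibility: uRv, vRw

Yes, satisfiable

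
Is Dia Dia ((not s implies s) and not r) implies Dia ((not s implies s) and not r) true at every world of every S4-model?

Valid in S4

Tableau for the negation not (Dia Dia ((not s implies s) and not r) implies Dia ((not s implies s) and not r)):
1. not (Dia Dia ((not s implies s) and not r) implies Dia ((not s implies s) and not r)), w0
2. Dia Dia ((not s implies s) and not r), w0
3. not Dia ((not s implies s) and not r), w0
4. not ((not s implies s) and not r), w0
5. not (not s implies s), w0
6. not s, w0
7. Dia ((not s implies s) and not r), w1
8. not ((not s implies s) and not r), w1
9. not (not s implies s), w1
10. not s, w1
11. (not s implies s) and not r, w2
12. not s implies s, w2
13. not r, w2
14. not ((not s implies s) and not r), w2
15. s, w2
16. not (not s implies s), w2
17. not s, w2
Accessibility: w0Rw0, w0Rw1, w0Rw2, w1Rw1, w1Rw2, w2Rw2
Branch closes: s and not s both at w2.
Every branch of the negation's tableau closes; the branch above is one of them.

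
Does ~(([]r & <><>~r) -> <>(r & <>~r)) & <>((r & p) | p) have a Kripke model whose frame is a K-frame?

No, unsatisfiable

1. ~(([]r & <><>~r) -> <>(r & <>~r)) & <>((r & p) | p), u
2. ~(([]r & <><>~r) -> <>(r & <>~r)), u
3. <>((r & p) | p), u
4. []r & <><>~r, u
5. ~<>(r & <>~r), u
6. []r, u
7. <><>~r, u
8. (r & p) | p, v
9. ~(r & <>~r), v
10. r, v
11. r & p, v
12. p, v
13. ~<>~r, v
14. <>~r, w
15. ~(r & <>~r), w
16. r, w
17. ~<>~r, w
18. ~r, x
19. r, x
Accessibility: uRv, uRw, wRx
Branch closes: r and ~r both at x.
Every branch closes; the branch above is one of them.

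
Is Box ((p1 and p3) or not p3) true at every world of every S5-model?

Not valid

Tableau for the negation not Box ((p1 and p3) or not p3):
1. not Box ((p1 and p3) or not p3), u
2. not ((p1 and p3) or not p3), v   [neg-Box-rule on 1: fresh world v, uRv]
3. not (p1 and p3), v   [neg-or-rule on 2]
4. p3, v   [neg-or-rule on 2]
5. not p1, v   [neg-and-rule on 3 (branches; this branch)]
Accessibility: uRu, uRv, vRu, vRv
The negation has an open branch (countermodel exists).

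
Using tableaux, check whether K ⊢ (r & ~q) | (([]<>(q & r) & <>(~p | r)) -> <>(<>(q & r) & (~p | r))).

Tableau for the negation ~((r & ~q) | (([]<>(q & r) & <>(~p | r)) -> <>(<>(q & r) & (~p | r)))):
1. ~((r & ~q) | (([]<>(q & r) & <>(~p | r)) -> <>(<>(q & r) & (~p | r)))), w0
2. ~(r & ~q), w0   [~|-rule on 1]
3. ~(([]<>(q & r) & <>(~p | r)) -> <>(<>(q & r) & (~p | r))), w0   [~|-rule on 1]
4. []<>(q & r) & <>(~p | r), w0   [~->-rule on 3]
5. ~<>(<>(q & r) & (~p | r)), w0   [~->-rule on 3]
6. []<>(q & r), w0   [&-rule on 4]
7. <>(~p | r), w0   [&-rule on 4]
8. q, w0   [~&-rule on 2 (branches; this branch)]
9. ~p | r, w1   [<>-rule on 7: fresh world w1, w0Rw1]
10. ~(<>(q & r) & (~p | r)), w1   [~<>-rule on 5 via w0Rw1]
11. <>(q & r), w1   [[]-rule on 6 via w0Rw1]
12. r, w1   [|-rule on 9 (branches; this branch)]
13. ~<>(q & r), w1   [~&-rule on 10 (branches; this branch)]
14. q & r, w2   [<>-rule on 11: fresh world w2, w1Rw2]
15. q, w2   [&-rule on 14]
16. r, w2   [&-rule on 14]
17. ~(q & r), w2   [~<>-rule on 13 via w1Rw2]
18. ~r, w2   [~&-rule on 17 (branches; this branch)]
Accessibility: w0Rw1, w1Rw2
Branch closes: r and ~r both at w2.
Every branch of the negation's tableau closes; the branch above is one of them.

Yes, valid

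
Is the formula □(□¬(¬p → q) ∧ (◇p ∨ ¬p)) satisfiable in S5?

Yes, satisfiable

1. □(□¬(¬p → q) ∧ (◇p ∨ ¬p)), u
2. □¬(¬p → q) ∧ (◇p ∨ ¬p), u
3. □¬(¬p → q), u
4. ◇p ∨ ¬p, u
5. ¬(¬p → q), u
6. ¬p, u
7. ¬q, u
Accessibility: uRu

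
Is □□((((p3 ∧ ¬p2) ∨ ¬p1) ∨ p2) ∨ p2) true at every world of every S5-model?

Tableau for the negation ¬□□((((p3 ∧ ¬p2) ∨ ¬p1) ∨ p2) ∨ p2):
1. ¬□□((((p3 ∧ ¬p2) ∨ ¬p1) ∨ p2) ∨ p2), w0
2. ¬□((((p3 ∧ ¬p2) ∨ ¬p1) ∨ p2) ∨ p2), w1
3. ¬((((p3 ∧ ¬p2) ∨ ¬p1) ∨ p2) ∨ p2), w2
4. ¬(((p3 ∧ ¬p2) ∨ ¬p1) ∨ p2), w2
5. ¬p2, w2
6. ¬((p3 ∧ ¬p2) ∨ ¬p1), w2
7. ¬(p3 ∧ ¬p2), w2
8. p1, w2
9. ¬p3, w2
Accessibility: w0Rw0, w0Rw1, w0Rw2, w1Rw0, w1Rw1, w1Rw2, w2Rw0, w2Rw1, w2Rw2
The negation has an open branch (countermodel exists).

Not valid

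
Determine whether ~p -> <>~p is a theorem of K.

Invalid (countermodel exists)

Tableau for the negation ~(~p -> <>~p):
1. ~(~p -> <>~p), 0
2. ~p, 0   [~->-rule on 1]
3. ~<>~p, 0   [~->-rule on 1]
The negation has an open branch (countermodel exists).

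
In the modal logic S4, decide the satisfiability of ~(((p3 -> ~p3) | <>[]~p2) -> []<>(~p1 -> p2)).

Satisfiable (open branch found)

1. ~(((p3 -> ~p3) | <>[]~p2) -> []<>(~p1 -> p2)), w0
2. (p3 -> ~p3) | <>[]~p2, w0   [~->-rule on 1]
3. ~[]<>(~p1 -> p2), w0   [~->-rule on 1]
4. <>[]~p2, w0   [|-rule on 2 (branches; this branch)]
5. ~<>(~p1 -> p2), w1   [~[]-rule on 3: fresh world w1, w0Rw1]
6. ~(~p1 -> p2), w1   [~<>-rule on 5 via w1Rw1]
7. ~p1, w1   [~->-rule on 6]
8. ~p2, w1   [~->-rule on 6]
9. []~p2, w2   [<>-rule on 4: fresh world w2, w0Rw2]
10. ~p2, w2   [[]-rule on 9 via w2Rw2]
Accessibility: w0Rw0, w0Rw1, w0Rw2, w1Rw1, w2Rw2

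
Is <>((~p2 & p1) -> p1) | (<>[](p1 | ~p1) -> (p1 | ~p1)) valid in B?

Tableau for the negation ~(<>((~p2 & p1) -> p1) | (<>[](p1 | ~p1) -> (p1 | ~p1))):
1. ~(<>((~p2 & p1) -> p1) | (<>[](p1 | ~p1) -> (p1 | ~p1))), u
2. ~<>((~p2 & p1) -> p1), u   [~|-rule on 1]
3. ~(<>[](p1 | ~p1) -> (p1 | ~p1)), u   [~|-rule on 1]
4. <>[](p1 | ~p1), u   [~->-rule on 3]
5. ~(p1 | ~p1), u   [~->-rule on 3]
6. ~p1, u   [~|-rule on 5]
7. p1, u   [~|-rule on 5]
Accessibility: uRu
Branch closes: p1 and ~p1 both at u.
All branches of the negation close; one closing branch shown above.

Valid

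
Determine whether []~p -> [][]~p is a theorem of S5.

Tableau for the negation ~([]~p -> [][]~p):
1. ~([]~p -> [][]~p), 0
2. []~p, 0   [~->-rule on 1]
3. ~[][]~p, 0   [~->-rule on 1]
4. ~p, 0   [[]-rule on 2 via 0R0]
5. ~[]~p, 1   [~[]-rule on 3: fresh world 1, 0R1]
6. ~p, 1   [[]-rule on 2 via 0R1]
7. p, 2   [~[]-rule on 5: fresh world 2, 1R2]
8. ~p, 2   [[]-rule on 2 via 0R2]
Accessibility: 0R0, 0R1, 0R2, 1R0, 1R1, 1R2, 2R0, 2R1, 2R2
Branch closes: p and ~p both at 2.
All branches of the negation close; one closing branch shown above.

Valid in S5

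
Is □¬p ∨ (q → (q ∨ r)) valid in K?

Yes, valid

Tableau for the negation ¬(□¬p ∨ (q → (q ∨ r))):
1. ¬(□¬p ∨ (q → (q ∨ r))), 0
2. ¬□¬p, 0
3. ¬(q → (q ∨ r)), 0
4. q, 0
5. ¬(q ∨ r), 0
6. ¬q, 0
7. ¬r, 0
Branch closes: q and ¬q both at 0.
Every branch of the negation's tableau closes; the branch above is one of them.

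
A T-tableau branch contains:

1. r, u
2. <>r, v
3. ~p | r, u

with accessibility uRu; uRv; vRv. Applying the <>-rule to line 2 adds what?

a fresh world w with vRw, and r at w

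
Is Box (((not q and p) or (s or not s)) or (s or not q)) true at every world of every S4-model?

Tableau for the negation not Box (((not q and p) or (s or not s)) or (s or not q)):
1. not Box (((not q and p) or (s or not s)) or (s or not q)), w0
2. not (((not q and p) or (s or not s)) or (s or not q)), w1   [neg-Box-rule on 1: fresh world w1, w0Rw1]
3. not ((not q and p) or (s or not s)), w1   [neg-or-rule on 2]
4. not (s or not q), w1   [neg-or-rule on 2]
5. not (not q and p), w1   [neg-or-rule on 3]
6. not (s or not s), w1   [neg-or-rule on 3]
7. not s, w1   [neg-or-rule on 4]
8. q, w1   [neg-or-rule on 4]
9. s, w1   [neg-or-rule on 6]
Accessibility: w0Rw0, w0Rw1, w1Rw1
Branch closes: s and not s both at w1.
All branches of the negation close; one closing branch shown above.

Yes, valid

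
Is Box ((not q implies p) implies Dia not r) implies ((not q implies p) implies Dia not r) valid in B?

Valid

Tableau for the negation not (Box ((not q implies p) implies Dia not r) implies ((not q implies p) implies Dia not r)):
1. not (Box ((not q implies p) implies Dia not r) implies ((not q implies p) implies Dia not r)), w0
2. Box ((not q implies p) implies Dia not r), w0
3. not ((not q implies p) implies Dia not r), w0
4. not q implies p, w0
5. not Dia not r, w0
6. (not q implies p) implies Dia not r, w0
7. r, w0
8. p, w0
9. Dia not r, w0
10. not r, w1
11. (not q implies p) implies Dia not r, w1
12. r, w1
Accessibility: w0Rw0, w0Rw1, w1Rw0, w1Rw1
Branch closes: r and not r both at w1.
All branches of the negation close; one closing branch shown above.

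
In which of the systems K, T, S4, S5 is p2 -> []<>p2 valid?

S5

S4-tableau for the negation ~(p2 -> []<>p2):
1. ~(p2 -> []<>p2), u
2. p2, u
3. ~[]<>p2, u
4. ~<>p2, v
5. ~p2, v
Accessibility: uRu, uRv, vRv
Complete open branch: countermodel on an S4-frame, so not valid in S4, nor in K, T (the same frame is also a K-frame and a T-frame).
S5-tableau for the negation ~(p2 -> []<>p2):
1. ~(p2 -> []<>p2), u
2. p2, u
3. ~[]<>p2, u
4. ~<>p2, v
5. ~p2, u
Accessibility: uRu, uRv, vRu, vRv
Branch closes: p2 and ~p2 both at u.
Every branch closes (one shown): valid in S5.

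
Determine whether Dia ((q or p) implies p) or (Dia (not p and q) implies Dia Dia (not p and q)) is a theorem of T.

Valid

Tableau for the negation not (Dia ((q or p) implies p) or (Dia (not p and q) implies Dia Dia (not p and q))):
1. not (Dia ((q or p) implies p) or (Dia (not p and q) implies Dia Dia (not p and q))), u
2. not Dia ((q or p) implies p), u
3. not (Dia (not p and q) implies Dia Dia (not p and q)), u
4. Dia (not p and q), u
5. not Dia Dia (not p and q), u
6. not ((q or p) implies p), u
7. q or p, u
8. not p, u
9. not Dia (not p and q), u
10. not (not p and q), u
11. q, u
12. not q, u
Accessibility: uRu
Branch closes: q and not q both at u.
Every branch of the negation's tableau closes; the branch above is one of them.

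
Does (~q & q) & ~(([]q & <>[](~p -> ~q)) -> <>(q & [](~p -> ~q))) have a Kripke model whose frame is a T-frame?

Unsatisfiable

1. (~q & q) & ~(([]q & <>[](~p -> ~q)) -> <>(q & [](~p -> ~q))), 0
2. ~q & q, 0
3. ~(([]q & <>[](~p -> ~q)) -> <>(q & [](~p -> ~q))), 0
4. ~q, 0
5. q, 0
Accessibility: 0R0
Branch closes: q and ~q both at 0.
Every branch closes; the branch above is one of them.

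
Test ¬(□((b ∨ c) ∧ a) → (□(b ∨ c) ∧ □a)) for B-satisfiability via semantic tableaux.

1. ¬(□((b ∨ c) ∧ a) → (□(b ∨ c) ∧ □a)), w0
2. □((b ∨ c) ∧ a), w0   [¬→-rule on 1]
3. ¬(□(b ∨ c) ∧ □a), w0   [¬→-rule on 1]
4. (b ∨ c) ∧ a, w0   [□-rule on 2 via w0Rw0]
5. b ∨ c, w0   [∧-rule on 4]
6. a, w0   [∧-rule on 4]
7. ¬□(b ∨ c), w0   [¬∧-rule on 3 (branches; this branch)]
8. c, w0   [∨-rule on 5 (branches; this branch)]
9. ¬(b ∨ c), w1   [¬□-rule on 7: fresh world w1, w0Rw1]
10. ¬b, w1   [¬∨-rule on 9]
11. ¬c, w1   [¬∨-rule on 9]
12. (b ∨ c) ∧ a, w1   [□-rule on 2 via w0Rw1]
13. b ∨ c, w1   [∧-rule on 12]
14. a, w1   [∧-rule on 12]
15. c, w1   [∨-rule on 13 (branches; this branch)]
Accessibility: w0Rw0, w0Rw1, w1Rw0, w1Rw1
Branch closes: c and ¬c both at w1.
All branches of the tableau close; one closing branch shown above.

Unsatisfiable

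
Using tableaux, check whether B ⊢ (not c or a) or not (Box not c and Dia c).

Valid in B

Tableau for the negation not ((not c or a) or not (Box not c and Dia c)):
1. not ((not c or a) or not (Box not c and Dia c)), 0
2. not (not c or a), 0
3. Box not c and Dia c, 0
4. c, 0
5. not a, 0
6. Box not c, 0
7. Dia c, 0
8. not c, 0
Accessibility: 0R0
Branch closes: c and not c both at 0.
Every branch of the negation's tableau closes; the branch above is one of them.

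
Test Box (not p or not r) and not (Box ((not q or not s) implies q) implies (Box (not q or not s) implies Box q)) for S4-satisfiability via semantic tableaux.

No, unsatisfiable

1. Box (not p or not r) and not (Box ((not q or not s) implies q) implies (Box (not q or not s) implies Box q)), w0
2. Box (not p or not r), w0   [and-rule on 1]
3. not (Box ((not q or not s) implies q) implies (Box (not q or not s) implies Box q)), w0   [and-rule on 1]
4. Box ((not q or not s) implies q), w0   [neg-implies-rule on 3]
5. not (Box (not q or not s) implies Box q), w0   [neg-implies-rule on 3]
6. Box (not q or not s), w0   [neg-implies-rule on 5]
7. not Box q, w0   [neg-implies-rule on 5]
8. not p or not r, w0   [Box-rule on 2 via w0Rw0]
9. (not q or not s) implies q, w0   [Box-rule on 4 via w0Rw0]
10. not q or not s, w0   [Box-rule on 6 via w0Rw0]
11. not r, w0   [or-rule on 8 (branches; this branch)]
12. q, w0   [implies-rule on 9 (branches; this branch)]
13. not s, w0   [or-rule on 10 (branches; this branch)]
14. not q, w1   [neg-Box-rule on 7: fresh world w1, w0Rw1]
15. not p or not r, w1   [Box-rule on 2 via w0Rw1]
16. (not q or not s) implies q, w1   [Box-rule on 4 via w0Rw1]
17. not q or not s, w1   [Box-rule on 6 via w0Rw1]
18. not r, w1   [or-rule on 15 (branches; this branch)]
19. not (not q or not s), w1   [implies-rule on 16 (branches; this branch)]
20. q, w1   [neg-or-rule on 19]
21. s, w1   [neg-or-rule on 19]
Accessibility: w0Rw0, w0Rw1, w1Rw1
Branch closes: q and not q both at w1.
All branches of the tableau close; one closing branch shown above.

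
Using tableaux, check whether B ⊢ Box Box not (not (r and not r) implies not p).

Tableau for the negation not Box Box not (not (r and not r) implies not p):
1. not Box Box not (not (r and not r) implies not p), u
2. not Box not (not (r and not r) implies not p), v
3. not (r and not r) implies not p, w
4. not p, w
Accessibility: uRu, uRv, vRu, vRv, vRw, wRv, wRw
The negation has an open branch (countermodel exists).

No, not valid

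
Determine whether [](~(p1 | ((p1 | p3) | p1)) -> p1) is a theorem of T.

Invalid (countermodel exists)

Tableau for the negation ~[](~(p1 | ((p1 | p3) | p1)) -> p1):
1. ~[](~(p1 | ((p1 | p3) | p1)) -> p1), u
2. ~(~(p1 | ((p1 | p3) | p1)) -> p1), v   [~[]-rule on 1: fresh world v, uRv]
3. ~(p1 | ((p1 | p3) | p1)), v   [~->-rule on 2]
4. ~p1, v   [~->-rule on 2]
5. ~((p1 | p3) | p1), v   [~|-rule on 3]
6. ~(p1 | p3), v   [~|-rule on 5]
7. ~p3, v   [~|-rule on 6]
Accessibility: uRu, uRv, vRv
The negation has an open branch (countermodel exists).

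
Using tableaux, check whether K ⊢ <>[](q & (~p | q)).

Invalid (countermodel exists)

Tableau for the negation ~<>[](q & (~p | q)):
1. ~<>[](q & (~p | q)), w0
The negation has an open branch (countermodel exists).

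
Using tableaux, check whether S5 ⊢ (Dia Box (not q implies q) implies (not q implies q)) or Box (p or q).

Yes, valid

Tableau for the negation not ((Dia Box (not q implies q) implies (not q implies q)) or Box (p or q)):
1. not ((Dia Box (not q implies q) implies (not q implies q)) or Box (p or q)), u
2. not (Dia Box (not q implies q) implies (not q implies q)), u
3. not Box (p or q), u
4. Dia Box (not q implies q), u
5. not (not q implies q), u
6. not q, u
7. not (p or q), v
8. not p, v
9. not q, v
10. Box (not q implies q), w
11. not q implies q, u
12. not q implies q, v
13. not q implies q, w
14. q, u
Accessibility: uRu, uRv, uRw, vRu, vRv, vRw, wRu, wRv, wRw
Branch closes: q and not q both at u.
Every branch of the negation's tableau closes; the branch above is one of them.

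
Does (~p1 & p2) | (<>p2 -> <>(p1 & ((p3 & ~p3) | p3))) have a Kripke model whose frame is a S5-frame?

Yes, satisfiable

1. (~p1 & p2) | (<>p2 -> <>(p1 & ((p3 & ~p3) | p3))), w0
2. <>p2 -> <>(p1 & ((p3 & ~p3) | p3)), w0
3. <>(p1 & ((p3 & ~p3) | p3)), w0
4. p1 & ((p3 & ~p3) | p3), w1
5. p1, w1
6. (p3 & ~p3) | p3, w1
7. p3, w1
Accessibility: w0Rw0, w0Rw1, w1Rw0, w1Rw1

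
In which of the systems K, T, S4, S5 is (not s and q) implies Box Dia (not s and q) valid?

S5-tableau for the negation not ((not s and q) implies Box Dia (not s and q)):
1. not ((not s and q) implies Box Dia (not s and q)), 0
2. not s and q, 0
3. not Box Dia (not s and q), 0
4. not s, 0
5. q, 0
6. not Dia (not s and q), 1
7. not (not s and q), 0
8. not (not s and q), 1
9. not q, 0
Accessibility: 0R0, 0R1, 1R0, 1R1
Branch closes: q and not q both at 0.
Every branch closes (one shown): valid in S5.
S4-tableau for the negation not ((not s and q) implies Box Dia (not s and q)):
1. not ((not s and q) implies Box Dia (not s and q)), 0
2. not s and q, 0
3. not Box Dia (not s and q), 0
4. not s, 0
5. q, 0
6. not Dia (not s and q), 1
7. not (not s and q), 1
8. not q, 1
Accessibility: 0R0, 0R1, 1R1
Complete open branch: countermodel on an S4-frame, so not valid in S4, nor in K, T (the same frame is also a K-frame and a T-frame).

S5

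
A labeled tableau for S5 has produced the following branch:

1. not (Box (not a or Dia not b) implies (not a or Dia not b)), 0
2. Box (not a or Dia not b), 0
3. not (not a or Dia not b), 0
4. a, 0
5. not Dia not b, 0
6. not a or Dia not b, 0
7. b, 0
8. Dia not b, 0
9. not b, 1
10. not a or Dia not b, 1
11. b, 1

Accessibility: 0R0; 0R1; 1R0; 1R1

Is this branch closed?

Closed

Both b and not b appear at 1.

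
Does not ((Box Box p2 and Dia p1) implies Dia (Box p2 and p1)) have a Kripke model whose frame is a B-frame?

1. not ((Box Box p2 and Dia p1) implies Dia (Box p2 and p1)), u
2. Box Box p2 and Dia p1, u   [neg-implies-rule on 1]
3. not Dia (Box p2 and p1), u   [neg-implies-rule on 1]
4. Box Box p2, u   [and-rule on 2]
5. Dia p1, u   [and-rule on 2]
6. not (Box p2 and p1), u   [neg-Dia-rule on 3 via uRu]
7. Box p2, u   [Box-rule on 4 via uRu]
8. p2, u   [Box-rule on 7 via uRu]
9. not Box p2, u   [neg-and-rule on 6 (branches; this branch)]
10. p1, v   [Dia-rule on 5: fresh world v, uRv]
11. not (Box p2 and p1), v   [neg-Dia-rule on 3 via uRv]
12. Box p2, v   [Box-rule on 4 via uRv]
13. p2, v   [Box-rule on 7 via uRv]
14. not Box p2, v   [neg-and-rule on 11 (branches; this branch)]
15. not p2, w   [neg-Box-rule on 9: fresh world w, uRw]
16. not (Box p2 and p1), w   [neg-Dia-rule on 3 via uRw]
17. Box p2, w   [Box-rule on 4 via uRw]
18. p2, w   [Box-rule on 7 via uRw]
Accessibility: uRu, uRv, uRw, vRu, vRv, wRu, wRw
Branch closes: p2 and not p2 both at w.
Every branch closes; the branch above is one of them.

No, unsatisfiable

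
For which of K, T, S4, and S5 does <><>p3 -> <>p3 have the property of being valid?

T-tableau for the negation ~(<><>p3 -> <>p3):
1. ~(<><>p3 -> <>p3), 0
2. <><>p3, 0
3. ~<>p3, 0
4. ~p3, 0
5. <>p3, 1
6. ~p3, 1
7. p3, 2
Accessibility: 0R0, 0R1, 1R1, 1R2, 2R2
Complete open branch: countermodel on a T-frame, so not valid in T, nor in K (the same frame is also a K-frame).
S4-tableau for the negation ~(<><>p3 -> <>p3):
1. ~(<><>p3 -> <>p3), 0
2. <><>p3, 0
3. ~<>p3, 0
4. ~p3, 0
5. <>p3, 1
6. ~p3, 1
7. p3, 2
8. ~p3, 2
Accessibility: 0R0, 0R1, 0R2, 1R1, 1R2, 2R2
Branch closes: p3 and ~p3 both at 2.
Every branch closes (one shown): valid in S4, hence also in S5 (every theorem of S4 is a theorem of S5).

S4, S5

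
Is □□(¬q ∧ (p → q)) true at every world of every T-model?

Invalid (countermodel exists)

Tableau for the negation ¬□□(¬q ∧ (p → q)):
1. ¬□□(¬q ∧ (p → q)), u
2. ¬□(¬q ∧ (p → q)), v
3. ¬(¬q ∧ (p → q)), w
4. ¬(p → q), w
5. p, w
6. ¬q, w
Accessibility: uRu, uRv, vRv, vRw, wRw
The negation has an open branch (countermodel exists).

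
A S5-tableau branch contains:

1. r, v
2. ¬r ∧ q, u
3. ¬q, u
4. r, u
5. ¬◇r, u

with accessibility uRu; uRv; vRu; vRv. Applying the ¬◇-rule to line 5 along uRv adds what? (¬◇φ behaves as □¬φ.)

¬r, v

¬◇φ behaves as □¬φ: propagate the negated body to each accessible world.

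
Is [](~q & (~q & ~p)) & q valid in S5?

Tableau for the negation ~([](~q & (~q & ~p)) & q):
1. ~([](~q & (~q & ~p)) & q), u
2. ~q, u   [~&-rule on 1 (branches; this branch)]
Accessibility: uRu
The negation has an open branch (countermodel exists).

Not valid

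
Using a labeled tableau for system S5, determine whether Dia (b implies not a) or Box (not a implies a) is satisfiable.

Satisfiable

1. Dia (b implies not a) or Box (not a implies a), w0
2. Box (not a implies a), w0
3. not a implies a, w0
4. a, w0
Accessibility: w0Rw0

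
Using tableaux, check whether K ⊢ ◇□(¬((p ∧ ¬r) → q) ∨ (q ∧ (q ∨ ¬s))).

Invalid (countermodel exists)

Tableau for the negation ¬◇□(¬((p ∧ ¬r) → q) ∨ (q ∧ (q ∨ ¬s))):
1. ¬◇□(¬((p ∧ ¬r) → q) ∨ (q ∧ (q ∨ ¬s))), u
The negation has an open branch (countermodel exists).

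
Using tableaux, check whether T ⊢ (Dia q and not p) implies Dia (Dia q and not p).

Valid in T

Tableau for the negation not ((Dia q and not p) implies Dia (Dia q and not p)):
1. not ((Dia q and not p) implies Dia (Dia q and not p)), w0
2. Dia q and not p, w0   [neg-implies-rule on 1]
3. not Dia (Dia q and not p), w0   [neg-implies-rule on 1]
4. Dia q, w0   [and-rule on 2]
5. not p, w0   [and-rule on 2]
6. not (Dia q and not p), w0   [neg-Dia-rule on 3 via w0Rw0]
7. not Dia q, w0   [neg-and-rule on 6 (branches; this branch)]
8. not q, w0   [neg-Dia-rule on 7 via w0Rw0]
9. q, w1   [Dia-rule on 4: fresh world w1, w0Rw1]
10. not (Dia q and not p), w1   [neg-Dia-rule on 3 via w0Rw1]
11. not q, w1   [neg-Dia-rule on 7 via w0Rw1]
Accessibility: w0Rw0, w0Rw1, w1Rw1
Branch closes: q and not q both at w1.
Every branch of the negation's tableau closes; the branch above is one of them.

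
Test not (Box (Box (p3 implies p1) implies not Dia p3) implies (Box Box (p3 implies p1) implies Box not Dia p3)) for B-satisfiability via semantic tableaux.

Unsatisfiable (every branch closes)

1. not (Box (Box (p3 implies p1) implies not Dia p3) implies (Box Box (p3 implies p1) implies Box not Dia p3)), w0
2. Box (Box (p3 implies p1) implies not Dia p3), w0
3. not (Box Box (p3 implies p1) implies Box not Dia p3), w0
4. Box Box (p3 implies p1), w0
5. not Box not Dia p3, w0
6. Box (p3 implies p1) implies not Dia p3, w0
7. Box (p3 implies p1), w0
8. p3 implies p1, w0
9. not Dia p3, w0
10. not p3, w0
11. p1, w0
12. Dia p3, w1
13. Box (p3 implies p1) implies not Dia p3, w1
14. Box (p3 implies p1), w1
15. p3 implies p1, w1
16. not p3, w1
17. not Box (p3 implies p1), w1
18. p1, w1
19. p3, w2
20. p3 implies p1, w2
21. p1, w2
22. not (p3 implies p1), w3
23. p3, w3
24. not p1, w3
25. p3 implies p1, w3
26. p1, w3
Accessibility: w0Rw0, w0Rw1, w1Rw0, w1Rw1, w1Rw2, w1Rw3, w2Rw1, w2Rw2, w3Rw1, w3Rw3
Branch closes: p1 and not p1 both at w3.
Every branch closes; the branch above is one of them.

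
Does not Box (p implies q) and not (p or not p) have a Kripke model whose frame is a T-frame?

1. not Box (p implies q) and not (p or not p), w0
2. not Box (p implies q), w0
3. not (p or not p), w0
4. not p, w0
5. p, w0
Accessibility: w0Rw0
Branch closes: p and not p both at w0.
Every branch closes; the branch above is one of them.

Unsatisfiable (every branch closes)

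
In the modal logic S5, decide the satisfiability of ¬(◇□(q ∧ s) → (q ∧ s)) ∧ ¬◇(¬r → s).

1. ¬(◇□(q ∧ s) → (q ∧ s)) ∧ ¬◇(¬r → s), w0
2. ¬(◇□(q ∧ s) → (q ∧ s)), w0
3. ¬◇(¬r → s), w0
4. ◇□(q ∧ s), w0
5. ¬(q ∧ s), w0
6. ¬(¬r → s), w0
7. ¬r, w0
8. ¬s, w0
9. □(q ∧ s), w1
10. ¬(¬r → s), w1
11. ¬r, w1
12. ¬s, w1
13. q ∧ s, w0
14. q, w0
15. s, w0
Accessibility: w0Rw0, w0Rw1, w1Rw0, w1Rw1
Branch closes: s and ¬s both at w0.
(One branch shown.) All branches close.

No, unsatisfiable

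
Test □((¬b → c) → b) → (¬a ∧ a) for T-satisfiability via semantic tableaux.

1. □((¬b → c) → b) → (¬a ∧ a), 0
2. ¬□((¬b → c) → b), 0   [→-rule on 1 (branches; this branch)]
3. ¬((¬b → c) → b), 1   [¬□-rule on 2: fresh world 1, 0R1]
4. ¬b → c, 1   [¬→-rule on 3]
5. ¬b, 1   [¬→-rule on 3]
6. c, 1   [→-rule on 4 (branches; this branch)]
Accessibility: 0R0, 0R1, 1R1

Satisfiable (open branch found)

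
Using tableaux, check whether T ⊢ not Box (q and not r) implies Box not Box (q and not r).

Tableau for the negation not (not Box (q and not r) implies Box not Box (q and not r)):
1. not (not Box (q and not r) implies Box not Box (q and not r)), 0
2. not Box (q and not r), 0
3. not Box not Box (q and not r), 0
4. not (q and not r), 1
5. r, 1
6. Box (q and not r), 2
7. q and not r, 2
8. q, 2
9. not r, 2
Accessibility: 0R0, 0R1, 0R2, 1R1, 2R2
The negation has an open branch (countermodel exists).

No, not valid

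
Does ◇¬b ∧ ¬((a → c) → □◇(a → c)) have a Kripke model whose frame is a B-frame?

1. ◇¬b ∧ ¬((a → c) → □◇(a → c)), w0
2. ◇¬b, w0
3. ¬((a → c) → □◇(a → c)), w0
4. a → c, w0
5. ¬□◇(a → c), w0
6. c, w0
7. ¬b, w1
8. ¬◇(a → c), w2
9. ¬(a → c), w0
10. a, w0
11. ¬c, w0
Accessibility: w0Rw0, w0Rw1, w0Rw2, w1Rw0, w1Rw1, w2Rw0, w2Rw2
Branch closes: c and ¬c both at w0.
Every branch closes; the branch above is one of them.

Unsatisfiable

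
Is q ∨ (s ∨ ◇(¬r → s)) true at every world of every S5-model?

No, not valid

Tableau for the negation ¬(q ∨ (s ∨ ◇(¬r → s))):
1. ¬(q ∨ (s ∨ ◇(¬r → s))), w0
2. ¬q, w0   [¬∨-rule on 1]
3. ¬(s ∨ ◇(¬r → s)), w0   [¬∨-rule on 1]
4. ¬s, w0   [¬∨-rule on 3]
5. ¬◇(¬r → s), w0   [¬∨-rule on 3]
6. ¬(¬r → s), w0   [¬◇-rule on 5 via w0Rw0]
7. ¬r, w0   [¬→-rule on 6]
Accessibility: w0Rw0
The negation has an open branch (countermodel exists).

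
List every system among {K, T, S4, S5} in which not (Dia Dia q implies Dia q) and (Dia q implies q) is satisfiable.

S4-tableau for the formula:
1. not (Dia Dia q implies Dia q) and (Dia q implies q), u
2. not (Dia Dia q implies Dia q), u
3. Dia q implies q, u
4. Dia Dia q, u
5. not Dia q, u
6. not q, u
7. Dia q, v
8. not q, v
9. q, w
10. not q, w
Accessibility: uRu, uRv, uRw, vRv, vRw, wRw
Branch closes: q and not q both at w.
Every branch closes (one shown): unsatisfiable in S4, hence also in S5 (every S5-frame is an S4-frame).
T-tableau for the formula:
1. not (Dia Dia q implies Dia q) and (Dia q implies q), u
2. not (Dia Dia q implies Dia q), u
3. Dia q implies q, u
4. Dia Dia q, u
5. not Dia q, u
6. not q, u
7. Dia q, v
8. not q, v
9. q, w
Accessibility: uRu, uRv, vRv, vRw, wRw
Complete open branch: satisfiable in T, hence also in K (this T-model is also a K-model).

K, T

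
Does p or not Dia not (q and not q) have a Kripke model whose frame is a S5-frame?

1. p or not Dia not (q and not q), u
2. p, u
Accessibility: uRu

Satisfiable (open branch found)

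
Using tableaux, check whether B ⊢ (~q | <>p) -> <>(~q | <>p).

Yes, valid

Tableau for the negation ~((~q | <>p) -> <>(~q | <>p)):
1. ~((~q | <>p) -> <>(~q | <>p)), w0
2. ~q | <>p, w0
3. ~<>(~q | <>p), w0
4. ~(~q | <>p), w0
5. q, w0
6. ~<>p, w0
7. ~p, w0
8. <>p, w0
9. p, w1
10. ~(~q | <>p), w1
11. q, w1
12. ~<>p, w1
13. ~p, w1
Accessibility: w0Rw0, w0Rw1, w1Rw0, w1Rw1
Branch closes: p and ~p both at w1.
Every branch of the negation's tableau closes; the branch above is one of them.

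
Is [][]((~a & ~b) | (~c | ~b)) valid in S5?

Tableau for the negation ~[][]((~a & ~b) | (~c | ~b)):
1. ~[][]((~a & ~b) | (~c | ~b)), w0
2. ~[]((~a & ~b) | (~c | ~b)), w1
3. ~((~a & ~b) | (~c | ~b)), w2
4. ~(~a & ~b), w2
5. ~(~c | ~b), w2
6. c, w2
7. b, w2
Accessibility: w0Rw0, w0Rw1, w0Rw2, w1Rw0, w1Rw1, w1Rw2, w2Rw0, w2Rw1, w2Rw2
The negation has an open branch (countermodel exists).

No, not valid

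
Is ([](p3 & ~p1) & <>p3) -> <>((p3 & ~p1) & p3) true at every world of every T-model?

Tableau for the negation ~(([](p3 & ~p1) & <>p3) -> <>((p3 & ~p1) & p3)):
1. ~(([](p3 & ~p1) & <>p3) -> <>((p3 & ~p1) & p3)), 0
2. [](p3 & ~p1) & <>p3, 0   [~->-rule on 1]
3. ~<>((p3 & ~p1) & p3), 0   [~->-rule on 1]
4. [](p3 & ~p1), 0   [&-rule on 2]
5. <>p3, 0   [&-rule on 2]
6. ~((p3 & ~p1) & p3), 0   [~<>-rule on 3 via 0R0]
7. p3 & ~p1, 0   [[]-rule on 4 via 0R0]
8. p3, 0   [&-rule on 7]
9. ~p1, 0   [&-rule on 7]
10. ~(p3 & ~p1), 0   [~&-rule on 6 (branches; this branch)]
11. p1, 0   [~&-rule on 10 (branches; this branch)]
Accessibility: 0R0
Branch closes: p1 and ~p1 both at 0.
Every branch of the negation's tableau closes; the branch above is one of them.

Valid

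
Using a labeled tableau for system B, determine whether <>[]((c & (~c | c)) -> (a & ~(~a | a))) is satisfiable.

Satisfiable (open branch found)

1. <>[]((c & (~c | c)) -> (a & ~(~a | a))), u
2. []((c & (~c | c)) -> (a & ~(~a | a))), v   [<>-rule on 1: fresh world v, uRv]
3. (c & (~c | c)) -> (a & ~(~a | a)), u   [[]-rule on 2 via vRu]
4. (c & (~c | c)) -> (a & ~(~a | a)), v   [[]-rule on 2 via vRv]
5. ~(c & (~c | c)), u   [->-rule on 3 (branches; this branch)]
6. ~(c & (~c | c)), v   [->-rule on 4 (branches; this branch)]
7. ~c, u   [~&-rule on 5 (branches; this branch)]
8. ~c, v   [~&-rule on 6 (branches; this branch)]
Accessibility: uRu, uRv, vRu, vRv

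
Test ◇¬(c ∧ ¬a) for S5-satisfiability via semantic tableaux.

1. ◇¬(c ∧ ¬a), u
2. ¬(c ∧ ¬a), v
3. a, v
Accessibility: uRu, uRv, vRu, vRv

Satisfiable (open branch found)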